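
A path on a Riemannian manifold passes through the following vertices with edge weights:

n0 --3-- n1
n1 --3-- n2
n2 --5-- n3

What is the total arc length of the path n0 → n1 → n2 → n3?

Arc length = 3 + 3 + 5 = 11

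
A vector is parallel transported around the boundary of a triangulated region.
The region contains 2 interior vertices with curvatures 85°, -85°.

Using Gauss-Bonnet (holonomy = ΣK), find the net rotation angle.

Holonomy = total enclosed curvature = 85° + (-85°) = 0°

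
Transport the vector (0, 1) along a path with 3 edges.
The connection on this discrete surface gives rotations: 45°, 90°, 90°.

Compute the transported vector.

Total rotation: 45° + 90° + 90° = 225° ≡ -135° (mod 360°). Final vector: (0.7071, -0.7071)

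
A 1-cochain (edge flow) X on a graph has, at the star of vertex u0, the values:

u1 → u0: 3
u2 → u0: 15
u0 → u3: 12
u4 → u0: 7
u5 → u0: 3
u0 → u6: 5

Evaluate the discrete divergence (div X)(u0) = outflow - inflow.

Divergence = sum of outgoing flows = (-3) + (-15) + 12 + (-7) + (-3) + 5 = -11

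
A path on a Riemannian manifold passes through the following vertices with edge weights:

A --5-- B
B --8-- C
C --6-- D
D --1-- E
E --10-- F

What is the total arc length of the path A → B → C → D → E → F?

Arc length = 5 + 8 + 6 + 1 + 10 = 30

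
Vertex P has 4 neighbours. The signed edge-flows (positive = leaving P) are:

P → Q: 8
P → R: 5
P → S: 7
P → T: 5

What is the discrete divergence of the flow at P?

Divergence = sum of outgoing flows = 8 + 5 + 7 + 5 = 25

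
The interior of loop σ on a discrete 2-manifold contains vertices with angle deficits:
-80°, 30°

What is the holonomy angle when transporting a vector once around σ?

Holonomy = total enclosed curvature = (-80°) + 30° = -50°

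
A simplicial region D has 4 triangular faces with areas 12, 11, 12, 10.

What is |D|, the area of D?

12 + 11 + 12 + 10 = 45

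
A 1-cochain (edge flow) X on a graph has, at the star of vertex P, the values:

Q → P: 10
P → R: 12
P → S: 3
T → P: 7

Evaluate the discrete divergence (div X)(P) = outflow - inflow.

Divergence = sum of outgoing flows = (-10) + 12 + 3 + (-7) = -2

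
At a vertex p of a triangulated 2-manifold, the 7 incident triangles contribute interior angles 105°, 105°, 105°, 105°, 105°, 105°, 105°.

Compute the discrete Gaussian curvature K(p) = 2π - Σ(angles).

Sum of angles = 735°. K = 360° - 735° = -375° = -25π/12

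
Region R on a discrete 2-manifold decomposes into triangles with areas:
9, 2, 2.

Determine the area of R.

9 + 2 + 2 = 13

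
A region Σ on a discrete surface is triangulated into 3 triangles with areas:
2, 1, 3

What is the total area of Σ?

2 + 1 + 3 = 6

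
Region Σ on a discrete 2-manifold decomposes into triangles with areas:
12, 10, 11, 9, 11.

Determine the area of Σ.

12 + 10 + 11 + 9 + 11 = 53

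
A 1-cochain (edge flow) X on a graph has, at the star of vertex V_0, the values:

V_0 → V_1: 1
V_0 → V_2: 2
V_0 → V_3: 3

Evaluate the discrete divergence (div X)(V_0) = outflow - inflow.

Divergence = sum of outgoing flows = 1 + 2 + 3 = 6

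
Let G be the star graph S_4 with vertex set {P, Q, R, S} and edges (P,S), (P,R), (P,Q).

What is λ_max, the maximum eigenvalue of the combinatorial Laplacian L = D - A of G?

The star S_4 is the complete bipartite graph K_{1,3} (one hub of degree 3, 3 leaves of degree 1). The Laplacian spectrum of K_{p,q} is 0, p (multiplicity q−1), q (multiplicity p−1), p+q. With p = 1, q = 3: 0 once, 1 with multiplicity 2, and 4 once. (Check: trace L = sum of degrees = 6 = 2·1 + 4.)
Laplacian eigenvalues: [0.0, 1.0, 1.0, 4.0]. Largest eigenvalue (spectral radius) = 4.0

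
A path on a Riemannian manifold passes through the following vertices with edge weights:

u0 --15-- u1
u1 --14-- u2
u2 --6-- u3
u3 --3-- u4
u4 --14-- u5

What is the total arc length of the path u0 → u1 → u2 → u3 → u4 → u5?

Arc length = 15 + 14 + 6 + 3 + 14 = 52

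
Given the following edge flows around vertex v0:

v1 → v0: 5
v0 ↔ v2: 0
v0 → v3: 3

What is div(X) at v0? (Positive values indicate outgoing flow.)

Divergence = sum of outgoing flows = (-5) + 0 + 3 = -2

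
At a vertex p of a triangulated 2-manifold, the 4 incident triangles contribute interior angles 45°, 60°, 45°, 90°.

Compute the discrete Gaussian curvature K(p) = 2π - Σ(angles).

Sum of angles = 240°. K = 360° - 240° = 120°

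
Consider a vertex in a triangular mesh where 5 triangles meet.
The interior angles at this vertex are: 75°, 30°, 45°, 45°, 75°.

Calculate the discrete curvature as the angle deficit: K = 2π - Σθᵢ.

Sum of angles = 270°. K = 360° - 270° = 90° = π/2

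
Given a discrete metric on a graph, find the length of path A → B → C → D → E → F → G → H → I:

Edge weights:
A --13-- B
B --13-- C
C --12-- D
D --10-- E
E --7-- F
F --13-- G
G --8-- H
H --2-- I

Arc length = 13 + 13 + 12 + 10 + 7 + 13 + 8 + 2 = 78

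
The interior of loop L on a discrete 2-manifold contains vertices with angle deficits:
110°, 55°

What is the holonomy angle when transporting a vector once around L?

Holonomy = total enclosed curvature = 110° + 55° = 165°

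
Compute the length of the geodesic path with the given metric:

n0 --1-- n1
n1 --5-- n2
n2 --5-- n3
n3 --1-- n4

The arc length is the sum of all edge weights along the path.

Arc length = 1 + 5 + 5 + 1 = 12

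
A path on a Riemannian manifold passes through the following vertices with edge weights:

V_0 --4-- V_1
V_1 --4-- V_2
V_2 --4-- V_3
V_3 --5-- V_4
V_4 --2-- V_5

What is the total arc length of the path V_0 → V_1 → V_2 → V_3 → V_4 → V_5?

Arc length = 4 + 4 + 4 + 5 + 2 = 19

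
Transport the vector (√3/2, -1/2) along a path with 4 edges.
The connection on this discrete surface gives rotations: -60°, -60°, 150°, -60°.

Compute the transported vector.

Total rotation: (-60°) + (-60°) + 150° + (-60°) = -30°. Final vector: (0.5000, -0.8660)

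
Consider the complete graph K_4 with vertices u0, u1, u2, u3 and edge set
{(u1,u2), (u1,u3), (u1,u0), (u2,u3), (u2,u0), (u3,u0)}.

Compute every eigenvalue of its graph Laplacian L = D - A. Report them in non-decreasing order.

For the complete graph K_n, L = nI − J (J = all-ones matrix). J has eigenvalues n (once, eigenvector 𝟙) and 0 (multiplicity n−1), so L has eigenvalues 0 (once) and n (multiplicity n−1). Here n = 4: eigenvalue 0 once and 4 with multiplicity 3.
Laplacian eigenvalues (increasing order): [0.0, 4.0, 4.0, 4.0]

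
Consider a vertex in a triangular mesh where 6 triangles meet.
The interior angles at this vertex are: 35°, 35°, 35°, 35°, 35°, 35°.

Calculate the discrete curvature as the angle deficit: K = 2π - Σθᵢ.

Sum of angles = 210°. K = 360° - 210° = 150°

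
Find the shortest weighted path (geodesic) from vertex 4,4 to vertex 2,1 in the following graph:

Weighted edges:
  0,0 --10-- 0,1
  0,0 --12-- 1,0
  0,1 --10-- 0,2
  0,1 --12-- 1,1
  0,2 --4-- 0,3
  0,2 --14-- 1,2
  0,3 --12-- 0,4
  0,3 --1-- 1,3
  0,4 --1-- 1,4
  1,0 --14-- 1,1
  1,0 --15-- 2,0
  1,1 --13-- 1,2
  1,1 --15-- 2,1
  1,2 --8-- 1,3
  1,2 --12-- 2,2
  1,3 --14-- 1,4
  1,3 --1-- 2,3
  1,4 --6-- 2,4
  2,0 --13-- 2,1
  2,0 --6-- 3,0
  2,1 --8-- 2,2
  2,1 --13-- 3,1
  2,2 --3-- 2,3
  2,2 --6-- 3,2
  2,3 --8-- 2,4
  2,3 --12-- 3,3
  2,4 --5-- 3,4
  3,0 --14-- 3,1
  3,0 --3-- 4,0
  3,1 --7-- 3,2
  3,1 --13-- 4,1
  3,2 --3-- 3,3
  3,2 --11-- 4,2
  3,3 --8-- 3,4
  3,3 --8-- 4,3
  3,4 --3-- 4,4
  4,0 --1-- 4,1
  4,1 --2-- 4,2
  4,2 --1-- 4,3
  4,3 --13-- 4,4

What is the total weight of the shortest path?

Shortest path: 4,4 → 3,4 → 2,4 → 2,3 → 2,2 → 2,1, total weight = 27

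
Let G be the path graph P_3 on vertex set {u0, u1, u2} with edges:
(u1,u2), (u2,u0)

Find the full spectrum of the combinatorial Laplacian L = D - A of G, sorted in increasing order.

The path graph P_n has Laplacian eigenvalues λ_k = 2 − 2cos(kπ/n), k = 0, 1, …, n−1. Here n = 3:
k=0: 2 − 2cos(0) = 0.0; k=1: 2 − 2cos(π/3) = 1.0; k=2: 2 − 2cos(2π/3) = 3.0.
Laplacian eigenvalues (increasing order): [0.0, 1.0, 3.0]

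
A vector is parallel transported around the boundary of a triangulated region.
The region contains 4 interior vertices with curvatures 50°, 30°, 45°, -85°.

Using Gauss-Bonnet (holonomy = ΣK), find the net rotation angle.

Holonomy = total enclosed curvature = 50° + 30° + 45° + (-85°) = 40°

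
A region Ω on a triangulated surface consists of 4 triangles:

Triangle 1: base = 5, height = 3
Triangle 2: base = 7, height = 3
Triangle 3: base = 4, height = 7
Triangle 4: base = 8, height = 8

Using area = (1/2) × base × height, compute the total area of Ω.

(1/2)×5×3 + (1/2)×7×3 + (1/2)×4×7 + (1/2)×8×8 = 64.0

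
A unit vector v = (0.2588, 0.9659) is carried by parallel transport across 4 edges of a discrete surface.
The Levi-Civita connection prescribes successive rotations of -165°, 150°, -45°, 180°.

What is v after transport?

Total rotation: (-165°) + 150° + (-45°) + 180° = 120°. Final vector: (-0.9659, -0.2588)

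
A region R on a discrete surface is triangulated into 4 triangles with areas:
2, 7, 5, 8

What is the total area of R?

2 + 7 + 5 + 8 = 22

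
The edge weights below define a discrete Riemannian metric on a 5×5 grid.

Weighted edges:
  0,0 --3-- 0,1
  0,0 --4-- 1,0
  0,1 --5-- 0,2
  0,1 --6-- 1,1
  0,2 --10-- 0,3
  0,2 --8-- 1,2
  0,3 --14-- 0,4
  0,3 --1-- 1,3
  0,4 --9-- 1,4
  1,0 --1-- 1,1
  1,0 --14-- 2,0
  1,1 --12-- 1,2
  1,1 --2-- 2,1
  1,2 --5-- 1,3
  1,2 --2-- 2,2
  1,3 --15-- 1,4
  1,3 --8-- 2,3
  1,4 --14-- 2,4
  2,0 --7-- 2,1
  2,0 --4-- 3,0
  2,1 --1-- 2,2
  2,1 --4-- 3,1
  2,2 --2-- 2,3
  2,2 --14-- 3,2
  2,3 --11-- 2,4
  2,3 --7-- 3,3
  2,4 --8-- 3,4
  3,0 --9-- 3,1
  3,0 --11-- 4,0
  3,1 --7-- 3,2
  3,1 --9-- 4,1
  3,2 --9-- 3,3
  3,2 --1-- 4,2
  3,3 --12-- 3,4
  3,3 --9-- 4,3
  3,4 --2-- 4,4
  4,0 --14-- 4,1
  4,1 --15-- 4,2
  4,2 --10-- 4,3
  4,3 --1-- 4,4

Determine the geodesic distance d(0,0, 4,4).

Shortest path: 0,0 → 1,0 → 1,1 → 2,1 → 2,2 → 2,3 → 3,3 → 4,3 → 4,4, total weight = 27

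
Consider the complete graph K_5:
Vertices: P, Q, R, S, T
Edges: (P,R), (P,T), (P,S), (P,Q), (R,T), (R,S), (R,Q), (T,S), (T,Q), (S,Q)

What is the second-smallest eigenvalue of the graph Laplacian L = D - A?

For the complete graph K_n, L = nI − J (J = all-ones matrix). J has eigenvalues n (once, eigenvector 𝟙) and 0 (multiplicity n−1), so L has eigenvalues 0 (once) and n (multiplicity n−1). Here n = 5: eigenvalue 0 once and 5 with multiplicity 4.
Laplacian eigenvalues: [0.0, 5.0, 5.0, 5.0, 5.0]. Algebraic connectivity (smallest non-zero eigenvalue) = 5.0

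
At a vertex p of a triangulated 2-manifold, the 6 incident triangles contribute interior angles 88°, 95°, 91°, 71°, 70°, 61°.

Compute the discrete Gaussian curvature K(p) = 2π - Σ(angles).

Sum of angles = 476°. K = 360° - 476° = -116° = -29π/45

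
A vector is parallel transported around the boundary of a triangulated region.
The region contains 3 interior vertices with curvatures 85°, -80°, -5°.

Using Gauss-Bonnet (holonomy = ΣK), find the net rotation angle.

Holonomy = total enclosed curvature = 85° + (-80°) + (-5°) = 0°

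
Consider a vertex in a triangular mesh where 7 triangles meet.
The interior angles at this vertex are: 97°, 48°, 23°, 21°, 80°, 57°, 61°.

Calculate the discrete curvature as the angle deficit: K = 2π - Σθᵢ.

Sum of angles = 387°. K = 360° - 387° = -27° = -3π/20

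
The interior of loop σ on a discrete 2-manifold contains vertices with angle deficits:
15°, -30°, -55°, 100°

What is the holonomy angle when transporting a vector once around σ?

Holonomy = total enclosed curvature = 15° + (-30°) + (-55°) + 100° = 30°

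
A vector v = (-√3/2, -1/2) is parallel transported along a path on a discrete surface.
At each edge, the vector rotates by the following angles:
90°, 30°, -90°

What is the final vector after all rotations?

Total rotation: 90° + 30° + (-90°) = 30°. Final vector: (-0.5000, -0.8660)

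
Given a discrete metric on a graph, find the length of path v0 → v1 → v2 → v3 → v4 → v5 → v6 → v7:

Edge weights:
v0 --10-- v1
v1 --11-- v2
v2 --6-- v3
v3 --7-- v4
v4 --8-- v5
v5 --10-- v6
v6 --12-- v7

Arc length = 10 + 11 + 6 + 7 + 8 + 10 + 12 = 64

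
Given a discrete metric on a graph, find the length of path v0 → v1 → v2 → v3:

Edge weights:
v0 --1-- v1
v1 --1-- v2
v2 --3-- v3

Arc length = 1 + 1 + 3 = 5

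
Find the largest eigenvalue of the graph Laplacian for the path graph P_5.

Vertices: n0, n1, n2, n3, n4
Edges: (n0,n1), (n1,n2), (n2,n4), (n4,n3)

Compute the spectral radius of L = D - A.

The path graph P_n has Laplacian eigenvalues λ_k = 2 − 2cos(kπ/n), k = 0, 1, …, n−1. Here n = 5:
k=0: 2 − 2cos(0) = 0.0; k=1: 2 − 2cos(π/5) = 0.382; k=2: 2 − 2cos(2π/5) = 1.382; k=3: 2 − 2cos(3π/5) = 2.618; k=4: 2 − 2cos(4π/5) = 3.618.
Laplacian eigenvalues: [0.0, 0.382, 1.382, 2.618, 3.618]. Largest eigenvalue (spectral radius) = 3.618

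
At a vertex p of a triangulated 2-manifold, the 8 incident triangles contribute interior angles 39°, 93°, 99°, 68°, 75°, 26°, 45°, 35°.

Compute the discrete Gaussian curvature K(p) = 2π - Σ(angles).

Sum of angles = 480°. K = 360° - 480° = -120° = -2π/3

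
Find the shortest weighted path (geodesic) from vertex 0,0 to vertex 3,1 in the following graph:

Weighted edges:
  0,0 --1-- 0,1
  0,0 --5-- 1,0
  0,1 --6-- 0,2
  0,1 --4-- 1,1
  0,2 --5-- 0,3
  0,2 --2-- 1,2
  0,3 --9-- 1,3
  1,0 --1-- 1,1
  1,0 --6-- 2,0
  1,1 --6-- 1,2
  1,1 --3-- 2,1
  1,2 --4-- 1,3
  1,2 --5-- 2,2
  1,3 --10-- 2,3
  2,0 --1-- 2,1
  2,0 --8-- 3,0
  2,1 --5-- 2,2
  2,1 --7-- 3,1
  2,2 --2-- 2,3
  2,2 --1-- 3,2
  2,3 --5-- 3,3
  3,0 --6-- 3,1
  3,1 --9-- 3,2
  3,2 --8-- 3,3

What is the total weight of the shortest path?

Shortest path: 0,0 → 0,1 → 1,1 → 2,1 → 3,1, total weight = 15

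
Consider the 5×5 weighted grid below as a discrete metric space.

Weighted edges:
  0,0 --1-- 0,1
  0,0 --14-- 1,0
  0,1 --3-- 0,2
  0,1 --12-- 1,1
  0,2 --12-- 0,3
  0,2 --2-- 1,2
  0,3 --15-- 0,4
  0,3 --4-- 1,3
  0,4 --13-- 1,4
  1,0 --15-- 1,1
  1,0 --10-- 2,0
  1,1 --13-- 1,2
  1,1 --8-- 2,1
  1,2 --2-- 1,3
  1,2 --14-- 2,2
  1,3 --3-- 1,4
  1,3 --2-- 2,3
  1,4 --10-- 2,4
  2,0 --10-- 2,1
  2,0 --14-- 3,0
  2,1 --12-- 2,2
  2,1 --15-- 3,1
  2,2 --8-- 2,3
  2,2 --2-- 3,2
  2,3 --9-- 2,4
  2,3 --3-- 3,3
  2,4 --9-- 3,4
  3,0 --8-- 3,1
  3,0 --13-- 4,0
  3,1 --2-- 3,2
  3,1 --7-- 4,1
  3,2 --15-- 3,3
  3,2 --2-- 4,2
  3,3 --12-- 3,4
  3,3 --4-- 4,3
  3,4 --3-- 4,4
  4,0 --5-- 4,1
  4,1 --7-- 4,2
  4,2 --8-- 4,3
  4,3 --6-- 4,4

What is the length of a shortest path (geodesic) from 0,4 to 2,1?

Shortest path: 0,4 → 1,4 → 1,3 → 2,3 → 2,2 → 2,1, total weight = 38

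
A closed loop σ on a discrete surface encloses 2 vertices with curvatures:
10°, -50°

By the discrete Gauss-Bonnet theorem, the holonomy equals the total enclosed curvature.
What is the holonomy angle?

Holonomy = total enclosed curvature = 10° + (-50°) = -40°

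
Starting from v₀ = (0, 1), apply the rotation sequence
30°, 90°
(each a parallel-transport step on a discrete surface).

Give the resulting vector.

Total rotation: 30° + 90° = 120°. Final vector: (-0.8660, -0.5000)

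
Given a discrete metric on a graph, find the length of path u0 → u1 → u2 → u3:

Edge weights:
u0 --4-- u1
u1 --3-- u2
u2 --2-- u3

Arc length = 4 + 3 + 2 = 9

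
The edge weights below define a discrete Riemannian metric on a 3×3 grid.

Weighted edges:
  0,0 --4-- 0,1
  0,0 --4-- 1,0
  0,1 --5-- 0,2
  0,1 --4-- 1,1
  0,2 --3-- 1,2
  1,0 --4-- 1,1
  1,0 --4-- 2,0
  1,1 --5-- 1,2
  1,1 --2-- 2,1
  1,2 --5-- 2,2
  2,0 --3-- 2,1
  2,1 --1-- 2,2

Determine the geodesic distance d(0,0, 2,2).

Shortest path: 0,0 → 0,1 → 1,1 → 2,1 → 2,2, total weight = 11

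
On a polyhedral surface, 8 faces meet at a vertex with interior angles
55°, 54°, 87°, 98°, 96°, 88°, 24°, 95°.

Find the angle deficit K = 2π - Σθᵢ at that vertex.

Sum of angles = 597°. K = 360° - 597° = -237° = -79π/60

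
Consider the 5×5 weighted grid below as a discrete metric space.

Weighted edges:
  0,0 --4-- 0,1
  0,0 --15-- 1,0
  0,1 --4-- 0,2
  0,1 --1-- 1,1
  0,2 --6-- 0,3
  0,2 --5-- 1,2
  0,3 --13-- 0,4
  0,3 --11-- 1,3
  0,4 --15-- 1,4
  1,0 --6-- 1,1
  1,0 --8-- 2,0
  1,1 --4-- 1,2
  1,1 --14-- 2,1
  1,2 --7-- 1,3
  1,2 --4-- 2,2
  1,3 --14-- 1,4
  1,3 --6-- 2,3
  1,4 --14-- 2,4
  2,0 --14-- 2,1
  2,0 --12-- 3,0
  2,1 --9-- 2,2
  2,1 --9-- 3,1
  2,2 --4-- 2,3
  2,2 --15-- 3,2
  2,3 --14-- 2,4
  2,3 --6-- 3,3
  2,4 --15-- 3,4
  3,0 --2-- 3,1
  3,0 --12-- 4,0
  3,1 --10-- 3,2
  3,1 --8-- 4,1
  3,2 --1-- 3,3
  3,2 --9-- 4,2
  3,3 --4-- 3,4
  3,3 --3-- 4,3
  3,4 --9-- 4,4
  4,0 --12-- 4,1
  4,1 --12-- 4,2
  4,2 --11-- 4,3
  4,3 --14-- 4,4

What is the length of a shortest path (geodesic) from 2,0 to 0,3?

Shortest path: 2,0 → 1,0 → 1,1 → 0,1 → 0,2 → 0,3, total weight = 25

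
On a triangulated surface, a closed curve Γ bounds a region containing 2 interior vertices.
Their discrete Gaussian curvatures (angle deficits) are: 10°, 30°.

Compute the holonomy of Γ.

Holonomy = total enclosed curvature = 10° + 30° = 40°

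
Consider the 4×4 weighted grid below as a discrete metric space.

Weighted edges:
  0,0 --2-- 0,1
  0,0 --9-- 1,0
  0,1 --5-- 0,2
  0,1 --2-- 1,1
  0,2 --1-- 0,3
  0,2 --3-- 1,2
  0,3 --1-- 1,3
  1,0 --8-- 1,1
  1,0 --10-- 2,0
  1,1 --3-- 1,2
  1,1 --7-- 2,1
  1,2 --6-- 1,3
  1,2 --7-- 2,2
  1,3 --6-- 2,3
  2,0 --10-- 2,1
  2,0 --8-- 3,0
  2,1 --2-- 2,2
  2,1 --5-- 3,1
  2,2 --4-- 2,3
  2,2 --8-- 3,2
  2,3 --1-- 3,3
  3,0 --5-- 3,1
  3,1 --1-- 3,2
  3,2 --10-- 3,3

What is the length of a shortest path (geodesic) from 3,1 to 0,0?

Shortest path: 3,1 → 2,1 → 1,1 → 0,1 → 0,0, total weight = 16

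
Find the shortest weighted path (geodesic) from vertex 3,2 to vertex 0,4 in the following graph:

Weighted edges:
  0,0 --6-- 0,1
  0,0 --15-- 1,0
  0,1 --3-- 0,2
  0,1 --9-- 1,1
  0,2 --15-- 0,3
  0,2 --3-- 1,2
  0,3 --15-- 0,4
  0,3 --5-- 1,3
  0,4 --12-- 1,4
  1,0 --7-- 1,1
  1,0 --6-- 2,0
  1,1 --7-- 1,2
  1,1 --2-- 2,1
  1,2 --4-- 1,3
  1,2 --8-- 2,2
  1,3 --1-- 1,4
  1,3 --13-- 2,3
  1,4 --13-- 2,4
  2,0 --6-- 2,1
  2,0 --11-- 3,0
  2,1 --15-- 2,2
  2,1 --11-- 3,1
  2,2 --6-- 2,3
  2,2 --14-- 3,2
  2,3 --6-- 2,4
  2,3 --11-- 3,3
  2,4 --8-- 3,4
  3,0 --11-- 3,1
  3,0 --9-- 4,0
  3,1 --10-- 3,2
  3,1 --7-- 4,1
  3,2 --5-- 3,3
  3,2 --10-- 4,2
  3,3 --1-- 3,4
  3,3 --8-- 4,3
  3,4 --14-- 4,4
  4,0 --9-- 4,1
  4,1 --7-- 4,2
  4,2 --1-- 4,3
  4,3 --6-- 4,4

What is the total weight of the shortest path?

Shortest path: 3,2 → 3,3 → 3,4 → 2,4 → 1,4 → 0,4, total weight = 39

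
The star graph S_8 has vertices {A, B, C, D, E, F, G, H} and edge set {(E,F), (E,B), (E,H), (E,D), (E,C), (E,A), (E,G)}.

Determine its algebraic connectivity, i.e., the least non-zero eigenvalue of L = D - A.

The star S_8 is the complete bipartite graph K_{1,7} (one hub of degree 7, 7 leaves of degree 1). The Laplacian spectrum of K_{p,q} is 0, p (multiplicity q−1), q (multiplicity p−1), p+q. With p = 1, q = 7: 0 once, 1 with multiplicity 6, and 8 once. (Check: trace L = sum of degrees = 14 = 6·1 + 8.)
Laplacian eigenvalues: [0.0, 1.0, 1.0, 1.0, 1.0, 1.0, 1.0, 8.0]. Algebraic connectivity (smallest non-zero eigenvalue) = 1.0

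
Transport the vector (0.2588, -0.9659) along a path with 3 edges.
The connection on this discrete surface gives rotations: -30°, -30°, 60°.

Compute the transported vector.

Total rotation: (-30°) + (-30°) + 60° = 0°. Final vector: (0.2588, -0.9659)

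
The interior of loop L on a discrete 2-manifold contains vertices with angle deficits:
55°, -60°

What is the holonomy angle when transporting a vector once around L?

Holonomy = total enclosed curvature = 55° + (-60°) = -5°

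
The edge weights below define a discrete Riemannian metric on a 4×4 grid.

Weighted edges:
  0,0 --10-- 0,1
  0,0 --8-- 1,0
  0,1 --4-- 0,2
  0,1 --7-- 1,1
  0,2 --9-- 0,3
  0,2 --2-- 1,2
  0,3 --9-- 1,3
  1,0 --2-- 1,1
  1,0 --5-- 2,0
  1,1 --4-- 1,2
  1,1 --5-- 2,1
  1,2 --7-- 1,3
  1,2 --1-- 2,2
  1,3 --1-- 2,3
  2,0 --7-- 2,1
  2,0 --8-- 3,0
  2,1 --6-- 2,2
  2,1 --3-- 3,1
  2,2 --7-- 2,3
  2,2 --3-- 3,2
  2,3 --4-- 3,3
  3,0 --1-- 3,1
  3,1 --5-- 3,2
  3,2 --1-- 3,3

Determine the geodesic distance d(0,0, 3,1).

Shortest path: 0,0 → 1,0 → 1,1 → 2,1 → 3,1, total weight = 18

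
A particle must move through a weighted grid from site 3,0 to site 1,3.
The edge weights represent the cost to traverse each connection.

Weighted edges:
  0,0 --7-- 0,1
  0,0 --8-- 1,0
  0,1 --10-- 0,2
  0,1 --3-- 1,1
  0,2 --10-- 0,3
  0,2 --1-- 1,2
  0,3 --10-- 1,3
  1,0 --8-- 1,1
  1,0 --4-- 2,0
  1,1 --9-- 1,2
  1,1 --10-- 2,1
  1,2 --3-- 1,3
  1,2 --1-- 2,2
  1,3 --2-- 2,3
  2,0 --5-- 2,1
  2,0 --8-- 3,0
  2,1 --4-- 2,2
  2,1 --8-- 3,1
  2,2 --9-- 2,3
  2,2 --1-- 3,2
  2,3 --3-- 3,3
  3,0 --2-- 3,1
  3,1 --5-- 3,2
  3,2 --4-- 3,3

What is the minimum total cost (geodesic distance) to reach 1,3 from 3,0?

Shortest path: 3,0 → 3,1 → 3,2 → 2,2 → 1,2 → 1,3, total weight = 12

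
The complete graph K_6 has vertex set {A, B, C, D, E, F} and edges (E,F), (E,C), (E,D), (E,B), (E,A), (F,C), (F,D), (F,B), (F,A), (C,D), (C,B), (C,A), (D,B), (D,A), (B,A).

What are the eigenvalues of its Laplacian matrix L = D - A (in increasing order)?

For the complete graph K_n, L = nI − J (J = all-ones matrix). J has eigenvalues n (once, eigenvector 𝟙) and 0 (multiplicity n−1), so L has eigenvalues 0 (once) and n (multiplicity n−1). Here n = 6: eigenvalue 0 once and 6 with multiplicity 5.
Laplacian eigenvalues (increasing order): [0.0, 6.0, 6.0, 6.0, 6.0, 6.0]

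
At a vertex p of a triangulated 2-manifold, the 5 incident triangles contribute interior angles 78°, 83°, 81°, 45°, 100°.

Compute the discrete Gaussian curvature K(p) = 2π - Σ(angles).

Sum of angles = 387°. K = 360° - 387° = -27° = -3π/20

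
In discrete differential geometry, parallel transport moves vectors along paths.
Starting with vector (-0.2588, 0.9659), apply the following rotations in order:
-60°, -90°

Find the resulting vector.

Total rotation: (-60°) + (-90°) = -150°. Final vector: (0.7071, -0.7071)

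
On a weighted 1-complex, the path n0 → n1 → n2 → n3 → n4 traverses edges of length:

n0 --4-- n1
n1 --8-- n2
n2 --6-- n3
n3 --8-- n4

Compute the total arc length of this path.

Arc length = 4 + 8 + 6 + 8 = 26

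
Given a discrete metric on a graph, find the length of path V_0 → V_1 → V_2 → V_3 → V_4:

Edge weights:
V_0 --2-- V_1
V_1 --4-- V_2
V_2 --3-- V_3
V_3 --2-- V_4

Arc length = 2 + 4 + 3 + 2 = 11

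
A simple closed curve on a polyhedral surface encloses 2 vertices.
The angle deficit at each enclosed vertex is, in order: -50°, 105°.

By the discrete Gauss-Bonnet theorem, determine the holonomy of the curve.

Holonomy = total enclosed curvature = (-50°) + 105° = 55°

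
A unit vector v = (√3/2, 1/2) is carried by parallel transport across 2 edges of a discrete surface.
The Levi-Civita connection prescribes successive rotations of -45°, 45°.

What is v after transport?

Total rotation: (-45°) + 45° = 0°. Final vector: (0.8660, 0.5000)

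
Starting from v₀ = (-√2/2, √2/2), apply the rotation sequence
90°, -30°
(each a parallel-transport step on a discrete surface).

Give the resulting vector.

Total rotation: 90° + (-30°) = 60°. Final vector: (-0.9659, -0.2588)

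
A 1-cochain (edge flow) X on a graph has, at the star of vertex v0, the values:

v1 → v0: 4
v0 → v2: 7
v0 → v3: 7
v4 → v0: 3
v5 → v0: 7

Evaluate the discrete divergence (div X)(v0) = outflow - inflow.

Divergence = sum of outgoing flows = (-4) + 7 + 7 + (-3) + (-7) = 0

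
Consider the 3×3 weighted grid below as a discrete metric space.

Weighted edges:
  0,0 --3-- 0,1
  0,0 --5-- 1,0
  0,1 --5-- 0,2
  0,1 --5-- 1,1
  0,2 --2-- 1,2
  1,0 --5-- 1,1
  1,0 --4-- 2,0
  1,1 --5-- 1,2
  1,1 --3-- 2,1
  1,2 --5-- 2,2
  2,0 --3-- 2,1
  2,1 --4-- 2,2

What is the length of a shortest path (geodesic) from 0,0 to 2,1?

Shortest path: 0,0 → 0,1 → 1,1 → 2,1, total weight = 11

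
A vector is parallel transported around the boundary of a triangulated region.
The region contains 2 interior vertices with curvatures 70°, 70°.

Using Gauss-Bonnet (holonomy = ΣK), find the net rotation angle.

Holonomy = total enclosed curvature = 70° + 70° = 140°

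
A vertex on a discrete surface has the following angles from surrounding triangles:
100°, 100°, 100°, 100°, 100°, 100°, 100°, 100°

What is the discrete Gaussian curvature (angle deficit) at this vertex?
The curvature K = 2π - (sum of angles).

Sum of angles = 800°. K = 360° - 800° = -440°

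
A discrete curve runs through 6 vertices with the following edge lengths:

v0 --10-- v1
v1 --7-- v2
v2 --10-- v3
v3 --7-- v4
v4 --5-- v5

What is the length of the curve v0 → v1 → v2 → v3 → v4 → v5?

Arc length = 10 + 7 + 10 + 7 + 5 = 39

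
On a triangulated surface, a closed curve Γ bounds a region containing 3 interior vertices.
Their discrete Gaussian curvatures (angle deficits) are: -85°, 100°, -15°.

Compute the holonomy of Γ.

Holonomy = total enclosed curvature = (-85°) + 100° + (-15°) = 0°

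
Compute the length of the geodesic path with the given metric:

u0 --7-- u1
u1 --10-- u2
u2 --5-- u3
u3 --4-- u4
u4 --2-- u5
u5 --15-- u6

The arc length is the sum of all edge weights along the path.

Arc length = 7 + 10 + 5 + 4 + 2 + 15 = 43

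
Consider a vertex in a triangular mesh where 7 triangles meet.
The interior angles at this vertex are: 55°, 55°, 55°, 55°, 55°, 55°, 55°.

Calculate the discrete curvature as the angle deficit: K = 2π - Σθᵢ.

Sum of angles = 385°. K = 360° - 385° = -25°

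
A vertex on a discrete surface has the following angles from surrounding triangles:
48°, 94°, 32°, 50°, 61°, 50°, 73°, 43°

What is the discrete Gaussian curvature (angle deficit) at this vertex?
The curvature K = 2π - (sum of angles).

Sum of angles = 451°. K = 360° - 451° = -91° = -91π/180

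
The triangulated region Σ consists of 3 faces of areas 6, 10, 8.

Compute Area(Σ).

6 + 10 + 8 = 24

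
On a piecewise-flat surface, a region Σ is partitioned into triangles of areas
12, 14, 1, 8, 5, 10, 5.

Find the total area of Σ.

12 + 14 + 1 + 8 + 5 + 10 + 5 = 55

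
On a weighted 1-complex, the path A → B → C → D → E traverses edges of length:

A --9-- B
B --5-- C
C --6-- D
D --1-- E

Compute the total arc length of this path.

Arc length = 9 + 5 + 6 + 1 = 21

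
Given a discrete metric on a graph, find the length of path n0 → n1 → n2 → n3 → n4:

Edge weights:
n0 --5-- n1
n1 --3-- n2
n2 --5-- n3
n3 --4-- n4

Arc length = 5 + 3 + 5 + 4 = 17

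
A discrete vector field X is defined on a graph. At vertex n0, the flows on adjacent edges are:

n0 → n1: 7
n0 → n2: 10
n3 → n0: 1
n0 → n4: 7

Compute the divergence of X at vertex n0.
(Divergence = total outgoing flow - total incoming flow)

Divergence = sum of outgoing flows = 7 + 10 + (-1) + 7 = 23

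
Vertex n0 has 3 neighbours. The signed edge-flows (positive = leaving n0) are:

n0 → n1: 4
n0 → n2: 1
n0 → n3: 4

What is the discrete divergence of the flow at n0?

Divergence = sum of outgoing flows = 4 + 1 + 4 = 9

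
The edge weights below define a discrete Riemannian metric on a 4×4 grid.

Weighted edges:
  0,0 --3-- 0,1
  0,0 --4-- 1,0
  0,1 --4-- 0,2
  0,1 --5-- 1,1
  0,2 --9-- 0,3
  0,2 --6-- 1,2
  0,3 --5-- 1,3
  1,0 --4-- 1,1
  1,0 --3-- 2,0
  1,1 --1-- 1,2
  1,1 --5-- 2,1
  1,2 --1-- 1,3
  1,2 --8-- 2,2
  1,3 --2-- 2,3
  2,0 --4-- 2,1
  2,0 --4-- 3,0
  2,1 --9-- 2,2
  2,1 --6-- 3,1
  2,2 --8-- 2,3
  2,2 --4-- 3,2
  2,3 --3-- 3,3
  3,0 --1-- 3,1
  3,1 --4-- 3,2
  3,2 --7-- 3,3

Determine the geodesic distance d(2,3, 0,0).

Shortest path: 2,3 → 1,3 → 1,2 → 1,1 → 1,0 → 0,0, total weight = 12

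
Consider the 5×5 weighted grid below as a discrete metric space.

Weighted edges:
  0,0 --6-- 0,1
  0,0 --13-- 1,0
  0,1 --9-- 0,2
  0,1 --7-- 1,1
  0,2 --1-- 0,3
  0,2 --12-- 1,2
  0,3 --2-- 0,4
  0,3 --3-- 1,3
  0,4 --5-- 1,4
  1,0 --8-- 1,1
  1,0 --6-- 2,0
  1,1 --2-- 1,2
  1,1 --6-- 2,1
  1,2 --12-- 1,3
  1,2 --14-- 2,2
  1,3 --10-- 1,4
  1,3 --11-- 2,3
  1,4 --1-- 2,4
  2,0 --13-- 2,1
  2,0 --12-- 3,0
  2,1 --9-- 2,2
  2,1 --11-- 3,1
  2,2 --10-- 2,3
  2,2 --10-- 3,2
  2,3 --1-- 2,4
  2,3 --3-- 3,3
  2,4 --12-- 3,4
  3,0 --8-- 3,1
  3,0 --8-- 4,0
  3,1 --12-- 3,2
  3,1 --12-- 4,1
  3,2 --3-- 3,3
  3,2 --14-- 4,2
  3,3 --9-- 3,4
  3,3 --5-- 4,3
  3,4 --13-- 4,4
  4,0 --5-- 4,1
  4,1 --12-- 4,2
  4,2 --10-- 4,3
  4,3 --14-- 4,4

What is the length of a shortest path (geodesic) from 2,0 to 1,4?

Shortest path: 2,0 → 2,1 → 2,2 → 2,3 → 2,4 → 1,4, total weight = 34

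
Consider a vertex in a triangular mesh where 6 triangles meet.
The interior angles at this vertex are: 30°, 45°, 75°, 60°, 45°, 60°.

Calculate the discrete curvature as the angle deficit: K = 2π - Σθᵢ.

Sum of angles = 315°. K = 360° - 315° = 45° = π/4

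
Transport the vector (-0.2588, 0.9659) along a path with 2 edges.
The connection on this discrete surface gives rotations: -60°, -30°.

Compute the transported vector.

Total rotation: (-60°) + (-30°) = -90°. Final vector: (0.9659, 0.2588)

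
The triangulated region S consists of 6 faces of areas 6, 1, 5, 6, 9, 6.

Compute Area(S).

6 + 1 + 5 + 6 + 9 + 6 = 33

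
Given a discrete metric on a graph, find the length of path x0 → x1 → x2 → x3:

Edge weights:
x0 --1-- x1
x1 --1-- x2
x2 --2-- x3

Arc length = 1 + 1 + 2 = 4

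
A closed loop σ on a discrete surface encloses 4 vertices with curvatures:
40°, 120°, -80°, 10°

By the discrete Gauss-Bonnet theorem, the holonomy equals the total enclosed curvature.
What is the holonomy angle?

Holonomy = total enclosed curvature = 40° + 120° + (-80°) + 10° = 90°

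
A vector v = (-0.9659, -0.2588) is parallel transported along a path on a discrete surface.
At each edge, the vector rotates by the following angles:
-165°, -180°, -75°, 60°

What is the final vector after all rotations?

Total rotation: (-165°) + (-180°) + (-75°) + 60° = -360° ≡ 0° (mod 360°). Final vector: (-0.9659, -0.2588)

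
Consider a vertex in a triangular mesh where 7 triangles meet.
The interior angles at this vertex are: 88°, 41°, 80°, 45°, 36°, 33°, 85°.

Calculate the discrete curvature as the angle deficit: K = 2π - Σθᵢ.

Sum of angles = 408°. K = 360° - 408° = -48° = -4π/15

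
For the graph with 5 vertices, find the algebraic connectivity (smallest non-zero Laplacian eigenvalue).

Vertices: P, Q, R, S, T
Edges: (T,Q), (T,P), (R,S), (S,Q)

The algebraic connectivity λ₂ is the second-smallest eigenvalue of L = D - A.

Degrees: deg(P) = 1, deg(Q) = 2, deg(R) = 1, deg(S) = 2, deg(T) = 2.
L = D − A with rows/columns ordered (P, Q, R, S, T):
  [ 1,  0,  0,  0, -1]
  [ 0,  2,  0, -1, -1]
  [ 0,  0,  1, -1,  0]
  [ 0, -1, -1,  2,  0]
  [-1, -1,  0,  0,  2]
Characteristic polynomial: det(λI − L) = λ(λ² − 3λ + 1)(λ² − 5λ + 5).
Roots: λ = 0; (λ² − 3λ + 1) = 0 ⇒ λ = (3 ± √5)/2 ≈ 0.382, 2.618; (λ² − 5λ + 5) = 0 ⇒ λ = (5 ± √5)/2 ≈ 1.382, 3.618.
(Check: the roots sum (with multiplicity) to 8, matching trace L = Σdeg = 2·4 = 8.)
Laplacian eigenvalues: [0.0, 0.382, 1.382, 2.618, 3.618]. Algebraic connectivity (smallest non-zero eigenvalue) = 0.382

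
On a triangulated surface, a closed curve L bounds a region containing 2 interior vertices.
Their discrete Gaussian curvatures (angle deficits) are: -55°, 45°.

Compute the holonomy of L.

Holonomy = total enclosed curvature = (-55°) + 45° = -10°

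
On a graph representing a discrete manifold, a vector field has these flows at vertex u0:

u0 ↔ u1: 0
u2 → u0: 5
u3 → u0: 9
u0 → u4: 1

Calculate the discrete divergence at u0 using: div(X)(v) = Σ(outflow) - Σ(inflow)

Divergence = sum of outgoing flows = 0 + (-5) + (-9) + 1 = -13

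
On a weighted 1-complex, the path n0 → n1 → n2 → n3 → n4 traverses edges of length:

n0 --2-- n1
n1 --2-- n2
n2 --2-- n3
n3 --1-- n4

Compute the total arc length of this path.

Arc length = 2 + 2 + 2 + 1 = 7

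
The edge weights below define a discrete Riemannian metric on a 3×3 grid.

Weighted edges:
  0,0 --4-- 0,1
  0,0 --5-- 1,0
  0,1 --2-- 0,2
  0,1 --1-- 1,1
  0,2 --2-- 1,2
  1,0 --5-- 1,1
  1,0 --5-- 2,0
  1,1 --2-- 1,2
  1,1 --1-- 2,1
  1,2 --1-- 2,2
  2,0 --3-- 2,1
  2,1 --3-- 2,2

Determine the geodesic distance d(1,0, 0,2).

Shortest path: 1,0 → 1,1 → 0,1 → 0,2, total weight = 8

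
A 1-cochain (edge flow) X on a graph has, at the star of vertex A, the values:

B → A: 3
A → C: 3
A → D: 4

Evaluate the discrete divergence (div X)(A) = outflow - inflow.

Divergence = sum of outgoing flows = (-3) + 3 + 4 = 4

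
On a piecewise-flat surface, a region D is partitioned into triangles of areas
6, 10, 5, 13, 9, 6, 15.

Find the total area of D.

6 + 10 + 5 + 13 + 9 + 6 + 15 = 64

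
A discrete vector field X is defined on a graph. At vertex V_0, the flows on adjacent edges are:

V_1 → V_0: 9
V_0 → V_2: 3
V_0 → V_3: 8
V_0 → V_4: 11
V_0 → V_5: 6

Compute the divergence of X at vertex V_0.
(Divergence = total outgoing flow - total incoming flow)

Divergence = sum of outgoing flows = (-9) + 3 + 8 + 11 + 6 = 19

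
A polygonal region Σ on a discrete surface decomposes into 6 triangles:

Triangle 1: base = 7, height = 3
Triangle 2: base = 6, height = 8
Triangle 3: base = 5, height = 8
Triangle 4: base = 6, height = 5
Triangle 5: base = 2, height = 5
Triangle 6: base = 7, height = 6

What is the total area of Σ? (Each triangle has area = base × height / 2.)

(1/2)×7×3 + (1/2)×6×8 + (1/2)×5×8 + (1/2)×6×5 + (1/2)×2×5 + (1/2)×7×6 = 95.5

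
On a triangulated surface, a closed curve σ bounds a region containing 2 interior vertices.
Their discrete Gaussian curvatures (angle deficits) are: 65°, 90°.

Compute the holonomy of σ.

Holonomy = total enclosed curvature = 65° + 90° = 155°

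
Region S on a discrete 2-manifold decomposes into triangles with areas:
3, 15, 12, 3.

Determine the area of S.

3 + 15 + 12 + 3 = 33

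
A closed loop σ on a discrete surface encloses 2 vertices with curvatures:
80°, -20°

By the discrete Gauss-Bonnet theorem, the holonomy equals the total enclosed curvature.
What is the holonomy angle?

Holonomy = total enclosed curvature = 80° + (-20°) = 60°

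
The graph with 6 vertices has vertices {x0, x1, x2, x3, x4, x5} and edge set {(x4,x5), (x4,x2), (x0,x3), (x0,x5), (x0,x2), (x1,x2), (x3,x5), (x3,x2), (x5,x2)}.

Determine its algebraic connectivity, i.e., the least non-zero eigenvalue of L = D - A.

Degrees: deg(x0) = 3, deg(x1) = 1, deg(x2) = 5, deg(x3) = 3, deg(x4) = 2, deg(x5) = 4.
L = D − A with rows/columns ordered (x0, x1, x2, x3, x4, x5):
  [ 3,  0, -1, -1,  0, -1]
  [ 0,  1, -1,  0,  0,  0]
  [-1, -1,  5, -1, -1, -1]
  [-1,  0, -1,  3,  0, -1]
  [ 0,  0, -1,  0,  2, -1]
  [-1,  0, -1, -1, -1,  4]
Characteristic polynomial: det(λI − L) = λ(λ − 1)(λ − 2)(λ − 4)(λ − 5)(λ − 6).
Roots: λ = 0; (λ − 1) = 0 ⇒ λ = 1; (λ − 2) = 0 ⇒ λ = 2; (λ − 4) = 0 ⇒ λ = 4; (λ − 5) = 0 ⇒ λ = 5; (λ − 6) = 0 ⇒ λ = 6.
(Check: the roots sum (with multiplicity) to 18, matching trace L = Σdeg = 2·9 = 18.)
Laplacian eigenvalues: [0.0, 1.0, 2.0, 4.0, 5.0, 6.0]. Algebraic connectivity (smallest non-zero eigenvalue) = 1.0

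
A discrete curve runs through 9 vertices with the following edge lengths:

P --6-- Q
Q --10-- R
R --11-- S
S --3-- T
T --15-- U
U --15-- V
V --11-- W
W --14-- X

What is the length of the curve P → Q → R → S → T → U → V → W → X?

Arc length = 6 + 10 + 11 + 3 + 15 + 15 + 11 + 14 = 85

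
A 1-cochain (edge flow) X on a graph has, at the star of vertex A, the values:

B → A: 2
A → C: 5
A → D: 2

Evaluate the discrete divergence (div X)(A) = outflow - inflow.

Divergence = sum of outgoing flows = (-2) + 5 + 2 = 5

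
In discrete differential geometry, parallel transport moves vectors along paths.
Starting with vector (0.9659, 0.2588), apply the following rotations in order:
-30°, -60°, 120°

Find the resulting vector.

Total rotation: (-30°) + (-60°) + 120° = 30°. Final vector: (0.7071, 0.7071)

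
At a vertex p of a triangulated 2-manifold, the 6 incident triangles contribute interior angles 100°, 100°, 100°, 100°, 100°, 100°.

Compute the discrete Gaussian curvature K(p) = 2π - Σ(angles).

Sum of angles = 600°. K = 360° - 600° = -240° = -4π/3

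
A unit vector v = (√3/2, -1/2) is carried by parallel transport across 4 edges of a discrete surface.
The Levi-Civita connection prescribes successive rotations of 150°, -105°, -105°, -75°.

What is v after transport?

Total rotation: 150° + (-105°) + (-105°) + (-75°) = -135°. Final vector: (-0.9659, -0.2588)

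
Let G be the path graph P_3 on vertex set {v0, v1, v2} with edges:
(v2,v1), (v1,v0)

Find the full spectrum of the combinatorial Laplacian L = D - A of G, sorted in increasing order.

The path graph P_n has Laplacian eigenvalues λ_k = 2 − 2cos(kπ/n), k = 0, 1, …, n−1. Here n = 3:
k=0: 2 − 2cos(0) = 0.0; k=1: 2 − 2cos(π/3) = 1.0; k=2: 2 − 2cos(2π/3) = 3.0.
Laplacian eigenvalues (increasing order): [0.0, 1.0, 3.0]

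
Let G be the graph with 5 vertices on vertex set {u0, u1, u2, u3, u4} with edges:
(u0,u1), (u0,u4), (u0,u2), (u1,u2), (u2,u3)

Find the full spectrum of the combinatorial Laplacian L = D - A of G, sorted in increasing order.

Degrees: deg(u0) = 3, deg(u1) = 2, deg(u2) = 3, deg(u3) = 1, deg(u4) = 1.
L = D − A with rows/columns ordered (u0, u1, u2, u3, u4):
  [ 3, -1, -1,  0, -1]
  [-1,  2, -1,  0,  0]
  [-1, -1,  3, -1,  0]
  [ 0,  0, -1,  1,  0]
  [-1,  0,  0,  0,  1]
Characteristic polynomial: det(λI − L) = λ(λ² − 5λ + 3)(λ² − 5λ + 5).
Roots: λ = 0; (λ² − 5λ + 3) = 0 ⇒ λ = (5 ± √13)/2 ≈ 0.6972, 4.3028; (λ² − 5λ + 5) = 0 ⇒ λ = (5 ± √5)/2 ≈ 1.382, 3.618.
(Check: the roots sum (with multiplicity) to 10, matching trace L = Σdeg = 2·5 = 10.)
Laplacian eigenvalues (increasing order): [0.0, 0.6972, 1.382, 3.618, 4.3028]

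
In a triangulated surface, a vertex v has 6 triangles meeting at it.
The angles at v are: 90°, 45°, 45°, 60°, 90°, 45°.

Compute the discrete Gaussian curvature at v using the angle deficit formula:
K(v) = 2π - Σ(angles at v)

Sum of angles = 375°. K = 360° - 375° = -15°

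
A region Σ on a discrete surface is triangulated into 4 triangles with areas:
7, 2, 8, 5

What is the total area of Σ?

7 + 2 + 8 + 5 = 22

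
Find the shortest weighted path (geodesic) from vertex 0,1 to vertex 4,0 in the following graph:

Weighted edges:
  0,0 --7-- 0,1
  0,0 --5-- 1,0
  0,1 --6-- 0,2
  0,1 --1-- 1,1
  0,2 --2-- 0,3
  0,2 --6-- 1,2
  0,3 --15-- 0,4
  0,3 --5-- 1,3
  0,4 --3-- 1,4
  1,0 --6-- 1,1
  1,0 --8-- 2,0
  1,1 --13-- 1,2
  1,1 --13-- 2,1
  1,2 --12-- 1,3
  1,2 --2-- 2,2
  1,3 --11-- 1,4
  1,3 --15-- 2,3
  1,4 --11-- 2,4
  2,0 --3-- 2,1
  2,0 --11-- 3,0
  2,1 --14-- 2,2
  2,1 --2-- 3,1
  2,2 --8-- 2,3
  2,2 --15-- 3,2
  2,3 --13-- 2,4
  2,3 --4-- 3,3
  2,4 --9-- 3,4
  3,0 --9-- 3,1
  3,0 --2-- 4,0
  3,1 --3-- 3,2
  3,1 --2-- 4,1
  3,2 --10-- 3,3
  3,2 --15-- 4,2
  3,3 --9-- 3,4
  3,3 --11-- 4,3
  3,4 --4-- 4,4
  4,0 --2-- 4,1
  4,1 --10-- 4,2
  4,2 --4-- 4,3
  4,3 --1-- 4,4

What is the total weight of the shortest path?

Shortest path: 0,1 → 1,1 → 2,1 → 3,1 → 4,1 → 4,0, total weight = 20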